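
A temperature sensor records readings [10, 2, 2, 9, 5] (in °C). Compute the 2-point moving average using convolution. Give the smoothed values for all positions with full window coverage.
2-point moving average kernel = [1, 1]. Apply in 'valid' mode (full window coverage): avg[0] = (10 + 2) / 2 = 6.0; avg[1] = (2 + 2) / 2 = 2.0; avg[2] = (2 + 9) / 2 = 5.5; avg[3] = (9 + 5) / 2 = 7.0. Smoothed values: [6.0, 2.0, 5.5, 7.0]

[6.0, 2.0, 5.5, 7.0]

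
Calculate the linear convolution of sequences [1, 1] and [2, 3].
y[0] = 1×2 = 2; y[1] = 1×3 + 1×2 = 5; y[2] = 1×3 = 3

[2, 5, 3]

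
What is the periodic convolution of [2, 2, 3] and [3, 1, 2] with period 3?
Use y[k] = Σ_j a[j]·b[(k-j) mod 3]. y[0] = 2×3 + 2×2 + 3×1 = 13; y[1] = 2×1 + 2×3 + 3×2 = 14; y[2] = 2×2 + 2×1 + 3×3 = 15. Result: [13, 14, 15]

[13, 14, 15]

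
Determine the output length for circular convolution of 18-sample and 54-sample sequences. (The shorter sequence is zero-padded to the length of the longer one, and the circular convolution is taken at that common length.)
Circular convolution (zero-padding the shorter input) has length max(m, n) = max(18, 54) = 54

54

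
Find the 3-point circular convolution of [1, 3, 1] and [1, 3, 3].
Use y[k] = Σ_j f[j]·g[(k-j) mod 3]. y[0] = 1×1 + 3×3 + 1×3 = 13; y[1] = 1×3 + 3×1 + 1×3 = 9; y[2] = 1×3 + 3×3 + 1×1 = 13. Result: [13, 9, 13]

[13, 9, 13]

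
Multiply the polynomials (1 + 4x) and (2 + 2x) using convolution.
Ascending coefficients: a = [1, 4], b = [2, 2]. c[0] = 1×2 = 2; c[1] = 1×2 + 4×2 = 10; c[2] = 4×2 = 8. Result coefficients: [2, 10, 8] → 2 + 10x + 8x^2

2 + 10x + 8x^2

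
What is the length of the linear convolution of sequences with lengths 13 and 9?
Linear/full convolution length: m + n - 1 = 13 + 9 - 1 = 21

21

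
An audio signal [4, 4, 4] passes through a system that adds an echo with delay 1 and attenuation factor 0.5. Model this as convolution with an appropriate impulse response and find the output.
Direct-path + delayed-attenuated-path model → impulse response h = [1, 0.5] (1 at lag 0, 0.5 at lag 1). Output y[n] = x[n] + 0.5·x[n - 1] (with x[n] = 0 outside 0..2): y[0] = 4 + 0.5×0 = 4; y[1] = 4 + 0.5×4 = 6.0; y[2] = 4 + 0.5×4 = 6.0; y[3] = 0 + 0.5×4 = 2.0. So y = [4, 6.0, 6.0, 2.0]

[4, 6.0, 6.0, 2.0]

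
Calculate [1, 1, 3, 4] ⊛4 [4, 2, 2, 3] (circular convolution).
Use y[k] = Σ_j x[j]·h[(k-j) mod 4]. y[0] = 1×4 + 1×3 + 3×2 + 4×2 = 21; y[1] = 1×2 + 1×4 + 3×3 + 4×2 = 23; y[2] = 1×2 + 1×2 + 3×4 + 4×3 = 28; y[3] = 1×3 + 1×2 + 3×2 + 4×4 = 27. Result: [21, 23, 28, 27]

[21, 23, 28, 27]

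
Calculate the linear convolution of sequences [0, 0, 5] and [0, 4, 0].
y[0] = 0×0 = 0; y[1] = 0×4 + 0×0 = 0; y[2] = 0×0 + 0×4 + 5×0 = 0; y[3] = 0×0 + 5×4 = 20; y[4] = 5×0 = 0

[0, 0, 0, 20, 0]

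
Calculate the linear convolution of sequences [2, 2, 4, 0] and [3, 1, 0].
y[0] = 2×3 = 6; y[1] = 2×1 + 2×3 = 8; y[2] = 2×0 + 2×1 + 4×3 = 14; y[3] = 2×0 + 4×1 + 0×3 = 4; y[4] = 4×0 + 0×1 = 0; y[5] = 0×0 = 0

[6, 8, 14, 4, 0, 0]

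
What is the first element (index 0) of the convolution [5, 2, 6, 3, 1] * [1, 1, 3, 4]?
Use y[k] = Σ_i a[i]·b[k-i] at k=0. y[0] = 5×1 = 5

5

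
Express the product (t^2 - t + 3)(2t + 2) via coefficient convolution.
Ascending coefficients: a = [3, -1, 1], b = [2, 2]. c[0] = 3×2 = 6; c[1] = 3×2 + -1×2 = 4; c[2] = -1×2 + 1×2 = 0; c[3] = 1×2 = 2. Result coefficients: [6, 4, 0, 2] → 2t^3 + 4t + 6

2t^3 + 4t + 6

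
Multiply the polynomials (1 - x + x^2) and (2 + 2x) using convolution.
Ascending coefficients: a = [1, -1, 1], b = [2, 2]. c[0] = 1×2 = 2; c[1] = 1×2 + -1×2 = 0; c[2] = -1×2 + 1×2 = 0; c[3] = 1×2 = 2. Result coefficients: [2, 0, 0, 2] → 2 + 2x^3

2 + 2x^3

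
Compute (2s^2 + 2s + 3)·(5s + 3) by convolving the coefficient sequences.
Ascending coefficients: a = [3, 2, 2], b = [3, 5]. c[0] = 3×3 = 9; c[1] = 3×5 + 2×3 = 21; c[2] = 2×5 + 2×3 = 16; c[3] = 2×5 = 10. Result coefficients: [9, 21, 16, 10] → 10s^3 + 16s^2 + 21s + 9

10s^3 + 16s^2 + 21s + 9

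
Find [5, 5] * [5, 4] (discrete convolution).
y[0] = 5×5 = 25; y[1] = 5×4 + 5×5 = 45; y[2] = 5×4 = 20

[25, 45, 20]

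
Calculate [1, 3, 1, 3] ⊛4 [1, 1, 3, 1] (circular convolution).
Use y[k] = Σ_j x[j]·h[(k-j) mod 4]. y[0] = 1×1 + 3×1 + 1×3 + 3×1 = 10; y[1] = 1×1 + 3×1 + 1×1 + 3×3 = 14; y[2] = 1×3 + 3×1 + 1×1 + 3×1 = 10; y[3] = 1×1 + 3×3 + 1×1 + 3×1 = 14. Result: [10, 14, 10, 14]

[10, 14, 10, 14]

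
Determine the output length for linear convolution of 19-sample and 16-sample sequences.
Linear/full convolution length: m + n - 1 = 19 + 16 - 1 = 34

34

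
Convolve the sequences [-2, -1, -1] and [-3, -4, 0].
y[0] = -2×-3 = 6; y[1] = -2×-4 + -1×-3 = 11; y[2] = -2×0 + -1×-4 + -1×-3 = 7; y[3] = -1×0 + -1×-4 = 4; y[4] = -1×0 = 0

[6, 11, 7, 4, 0]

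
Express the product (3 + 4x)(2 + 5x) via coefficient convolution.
Ascending coefficients: a = [3, 4], b = [2, 5]. c[0] = 3×2 = 6; c[1] = 3×5 + 4×2 = 23; c[2] = 4×5 = 20. Result coefficients: [6, 23, 20] → 6 + 23x + 20x^2

6 + 23x + 20x^2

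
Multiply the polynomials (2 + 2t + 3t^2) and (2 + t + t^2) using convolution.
Ascending coefficients: a = [2, 2, 3], b = [2, 1, 1]. c[0] = 2×2 = 4; c[1] = 2×1 + 2×2 = 6; c[2] = 2×1 + 2×1 + 3×2 = 10; c[3] = 2×1 + 3×1 = 5; c[4] = 3×1 = 3. Result coefficients: [4, 6, 10, 5, 3] → 4 + 6t + 10t^2 + 5t^3 + 3t^4

4 + 6t + 10t^2 + 5t^3 + 3t^4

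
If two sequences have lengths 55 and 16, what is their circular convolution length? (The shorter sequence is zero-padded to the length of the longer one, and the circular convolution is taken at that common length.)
Circular convolution (zero-padding the shorter input) has length max(m, n) = max(55, 16) = 55

55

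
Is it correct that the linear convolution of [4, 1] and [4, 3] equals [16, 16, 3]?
Recompute linear convolution of [4, 1] and [4, 3]: y[0] = 4×4 = 16; y[1] = 4×3 + 1×4 = 16; y[2] = 1×3 = 3 → [16, 16, 3]. Given [16, 16, 3] matches, so answer: Yes

Yes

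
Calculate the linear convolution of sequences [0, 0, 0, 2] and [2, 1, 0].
y[0] = 0×2 = 0; y[1] = 0×1 + 0×2 = 0; y[2] = 0×0 + 0×1 + 0×2 = 0; y[3] = 0×0 + 0×1 + 2×2 = 4; y[4] = 0×0 + 2×1 = 2; y[5] = 2×0 = 0

[0, 0, 0, 4, 2, 0]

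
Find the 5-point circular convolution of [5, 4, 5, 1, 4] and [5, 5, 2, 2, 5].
Use y[k] = Σ_j u[j]·v[(k-j) mod 5]. y[0] = 5×5 + 4×5 + 5×2 + 1×2 + 4×5 = 77; y[1] = 5×5 + 4×5 + 5×5 + 1×2 + 4×2 = 80; y[2] = 5×2 + 4×5 + 5×5 + 1×5 + 4×2 = 68; y[3] = 5×2 + 4×2 + 5×5 + 1×5 + 4×5 = 68; y[4] = 5×5 + 4×2 + 5×2 + 1×5 + 4×5 = 68. Result: [77, 80, 68, 68, 68]

[77, 80, 68, 68, 68]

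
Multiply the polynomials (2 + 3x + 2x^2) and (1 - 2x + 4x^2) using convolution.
Ascending coefficients: a = [2, 3, 2], b = [1, -2, 4]. c[0] = 2×1 = 2; c[1] = 2×-2 + 3×1 = -1; c[2] = 2×4 + 3×-2 + 2×1 = 4; c[3] = 3×4 + 2×-2 = 8; c[4] = 2×4 = 8. Result coefficients: [2, -1, 4, 8, 8] → 2 - x + 4x^2 + 8x^3 + 8x^4

2 - x + 4x^2 + 8x^3 + 8x^4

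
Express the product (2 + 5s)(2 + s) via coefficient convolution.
Ascending coefficients: a = [2, 5], b = [2, 1]. c[0] = 2×2 = 4; c[1] = 2×1 + 5×2 = 12; c[2] = 5×1 = 5. Result coefficients: [4, 12, 5] → 4 + 12s + 5s^2

4 + 12s + 5s^2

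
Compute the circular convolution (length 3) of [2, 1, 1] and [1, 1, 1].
Use y[k] = Σ_j u[j]·v[(k-j) mod 3]. y[0] = 2×1 + 1×1 + 1×1 = 4; y[1] = 2×1 + 1×1 + 1×1 = 4; y[2] = 2×1 + 1×1 + 1×1 = 4. Result: [4, 4, 4]

[4, 4, 4]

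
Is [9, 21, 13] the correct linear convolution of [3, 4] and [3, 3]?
Recompute linear convolution of [3, 4] and [3, 3]: y[0] = 3×3 = 9; y[1] = 3×3 + 4×3 = 21; y[2] = 4×3 = 12 → [9, 21, 12]. Compare to given [9, 21, 13]: they differ at index 2: given 13, correct 12, so answer: No

No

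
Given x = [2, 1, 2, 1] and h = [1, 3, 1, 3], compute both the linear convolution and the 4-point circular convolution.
Linear: y_lin[0] = 2×1 = 2; y_lin[1] = 2×3 + 1×1 = 7; y_lin[2] = 2×1 + 1×3 + 2×1 = 7; y_lin[3] = 2×3 + 1×1 + 2×3 + 1×1 = 14; y_lin[4] = 1×3 + 2×1 + 1×3 = 8; y_lin[5] = 2×3 + 1×1 = 7; y_lin[6] = 1×3 = 3 → [2, 7, 7, 14, 8, 7, 3]. Circular (length 4): y[0] = 2×1 + 1×3 + 2×1 + 1×3 = 10; y[1] = 2×3 + 1×1 + 2×3 + 1×1 = 14; y[2] = 2×1 + 1×3 + 2×1 + 1×3 = 10; y[3] = 2×3 + 1×1 + 2×3 + 1×1 = 14 → [10, 14, 10, 14]

Linear: [2, 7, 7, 14, 8, 7, 3], Circular: [10, 14, 10, 14]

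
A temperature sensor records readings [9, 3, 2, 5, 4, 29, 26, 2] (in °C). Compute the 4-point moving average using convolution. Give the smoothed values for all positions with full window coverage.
4-point moving average kernel = [1, 1, 1, 1]. Apply in 'valid' mode (full window coverage): avg[0] = (9 + 3 + 2 + 5) / 4 = 4.75; avg[1] = (3 + 2 + 5 + 4) / 4 = 3.5; avg[2] = (2 + 5 + 4 + 29) / 4 = 10.0; avg[3] = (5 + 4 + 29 + 26) / 4 = 16.0; avg[4] = (4 + 29 + 26 + 2) / 4 = 15.25. Smoothed values: [4.75, 3.5, 10.0, 16.0, 15.25]

[4.75, 3.5, 10.0, 16.0, 15.25]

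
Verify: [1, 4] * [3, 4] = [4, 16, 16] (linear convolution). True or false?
Recompute linear convolution of [1, 4] and [3, 4]: y[0] = 1×3 = 3; y[1] = 1×4 + 4×3 = 16; y[2] = 4×4 = 16 → [3, 16, 16]. Compare to given [4, 16, 16]: they differ at index 0: given 4, correct 3, so answer: No

No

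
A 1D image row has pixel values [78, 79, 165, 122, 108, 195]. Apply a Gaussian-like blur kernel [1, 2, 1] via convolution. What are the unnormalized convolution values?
Convolve image row [78, 79, 165, 122, 108, 195] with kernel [1, 2, 1]: y[0] = 78×1 = 78; y[1] = 78×2 + 79×1 = 235; y[2] = 78×1 + 79×2 + 165×1 = 401; y[3] = 79×1 + 165×2 + 122×1 = 531; y[4] = 165×1 + 122×2 + 108×1 = 517; y[5] = 122×1 + 108×2 + 195×1 = 533; y[6] = 108×1 + 195×2 = 498; y[7] = 195×1 = 195 → [78, 235, 401, 531, 517, 533, 498, 195]. Normalization factor = sum(kernel) = 4.

[78, 235, 401, 531, 517, 533, 498, 195]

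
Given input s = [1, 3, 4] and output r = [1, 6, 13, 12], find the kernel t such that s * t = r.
Output length 4 = len(s) + len(t) - 1 ⇒ len(t) = 2. Solve t forward using t[k] = (r[k] - Σ_{i≥1} s[i]·t[k-i]) / s[0]: t[0] = r[0] / s[0] = 1 / 1 = 1; t[1] = (r[1] - 3×1) / s[0] = (6 - 3×1) / 1 = 3. So t = [1, 3]. Forward-check [1, 3, 4] * [1, 3]: r[0] = 1×1 = 1; r[1] = 1×3 + 3×1 = 6; r[2] = 3×3 + 4×1 = 13; r[3] = 4×3 = 12 → [1, 6, 13, 12] ✓

[1, 3]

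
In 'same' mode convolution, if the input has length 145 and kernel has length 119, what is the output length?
'Same' mode returns an output with the same length as the input: 145

145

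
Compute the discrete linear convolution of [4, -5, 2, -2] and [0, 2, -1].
y[0] = 4×0 = 0; y[1] = 4×2 + -5×0 = 8; y[2] = 4×-1 + -5×2 + 2×0 = -14; y[3] = -5×-1 + 2×2 + -2×0 = 9; y[4] = 2×-1 + -2×2 = -6; y[5] = -2×-1 = 2

[0, 8, -14, 9, -6, 2]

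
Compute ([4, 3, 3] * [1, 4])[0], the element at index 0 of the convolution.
Use y[k] = Σ_i a[i]·b[k-i] at k=0. y[0] = 4×1 = 4

4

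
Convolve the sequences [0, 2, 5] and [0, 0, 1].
y[0] = 0×0 = 0; y[1] = 0×0 + 2×0 = 0; y[2] = 0×1 + 2×0 + 5×0 = 0; y[3] = 2×1 + 5×0 = 2; y[4] = 5×1 = 5

[0, 0, 0, 2, 5]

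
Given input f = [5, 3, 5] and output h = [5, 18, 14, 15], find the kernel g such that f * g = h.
Output length 4 = len(f) + len(g) - 1 ⇒ len(g) = 2. Solve g forward using g[k] = (h[k] - Σ_{i≥1} f[i]·g[k-i]) / f[0]: g[0] = h[0] / f[0] = 5 / 5 = 1; g[1] = (h[1] - 3×1) / f[0] = (18 - 3×1) / 5 = 3. So g = [1, 3]. Forward-check [5, 3, 5] * [1, 3]: h[0] = 5×1 = 5; h[1] = 5×3 + 3×1 = 18; h[2] = 3×3 + 5×1 = 14; h[3] = 5×3 = 15 → [5, 18, 14, 15] ✓

[1, 3]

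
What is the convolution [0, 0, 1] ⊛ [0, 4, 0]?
y[0] = 0×0 = 0; y[1] = 0×4 + 0×0 = 0; y[2] = 0×0 + 0×4 + 1×0 = 0; y[3] = 0×0 + 1×4 = 4; y[4] = 1×0 = 0

[0, 0, 0, 4, 0]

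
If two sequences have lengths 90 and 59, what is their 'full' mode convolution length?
Linear/full convolution length: m + n - 1 = 90 + 59 - 1 = 148

148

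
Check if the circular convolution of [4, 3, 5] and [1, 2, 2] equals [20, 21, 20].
Recompute circular convolution of [4, 3, 5] and [1, 2, 2]: y[0] = 4×1 + 3×2 + 5×2 = 20; y[1] = 4×2 + 3×1 + 5×2 = 21; y[2] = 4×2 + 3×2 + 5×1 = 19 → [20, 21, 19]. Compare to given [20, 21, 20]: they differ at index 2: given 20, correct 19, so answer: No

No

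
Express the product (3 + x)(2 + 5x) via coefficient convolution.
Ascending coefficients: a = [3, 1], b = [2, 5]. c[0] = 3×2 = 6; c[1] = 3×5 + 1×2 = 17; c[2] = 1×5 = 5. Result coefficients: [6, 17, 5] → 6 + 17x + 5x^2

6 + 17x + 5x^2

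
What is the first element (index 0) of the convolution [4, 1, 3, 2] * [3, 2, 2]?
Use y[k] = Σ_i a[i]·b[k-i] at k=0. y[0] = 4×3 = 12

12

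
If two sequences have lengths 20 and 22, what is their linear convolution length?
Linear/full convolution length: m + n - 1 = 20 + 22 - 1 = 41

41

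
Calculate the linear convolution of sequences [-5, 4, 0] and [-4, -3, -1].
y[0] = -5×-4 = 20; y[1] = -5×-3 + 4×-4 = -1; y[2] = -5×-1 + 4×-3 + 0×-4 = -7; y[3] = 4×-1 + 0×-3 = -4; y[4] = 0×-1 = 0

[20, -1, -7, -4, 0]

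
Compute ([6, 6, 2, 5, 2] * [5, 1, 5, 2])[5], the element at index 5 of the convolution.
Use y[k] = Σ_i a[i]·b[k-i] at k=5. y[5] = 2×2 + 5×5 + 2×1 = 31

31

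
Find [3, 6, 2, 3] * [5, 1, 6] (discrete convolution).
y[0] = 3×5 = 15; y[1] = 3×1 + 6×5 = 33; y[2] = 3×6 + 6×1 + 2×5 = 34; y[3] = 6×6 + 2×1 + 3×5 = 53; y[4] = 2×6 + 3×1 = 15; y[5] = 3×6 = 18

[15, 33, 34, 53, 15, 18]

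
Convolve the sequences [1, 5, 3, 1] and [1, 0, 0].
y[0] = 1×1 = 1; y[1] = 1×0 + 5×1 = 5; y[2] = 1×0 + 5×0 + 3×1 = 3; y[3] = 5×0 + 3×0 + 1×1 = 1; y[4] = 3×0 + 1×0 = 0; y[5] = 1×0 = 0

[1, 5, 3, 1, 0, 0]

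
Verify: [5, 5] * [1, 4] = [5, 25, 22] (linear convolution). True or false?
Recompute linear convolution of [5, 5] and [1, 4]: y[0] = 5×1 = 5; y[1] = 5×4 + 5×1 = 25; y[2] = 5×4 = 20 → [5, 25, 20]. Compare to given [5, 25, 22]: they differ at index 2: given 22, correct 20, so answer: No

No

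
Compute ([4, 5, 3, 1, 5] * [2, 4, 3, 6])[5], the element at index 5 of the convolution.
Use y[k] = Σ_i a[i]·b[k-i] at k=5. y[5] = 3×6 + 1×3 + 5×4 = 41

41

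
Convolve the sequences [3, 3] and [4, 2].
y[0] = 3×4 = 12; y[1] = 3×2 + 3×4 = 18; y[2] = 3×2 = 6

[12, 18, 6]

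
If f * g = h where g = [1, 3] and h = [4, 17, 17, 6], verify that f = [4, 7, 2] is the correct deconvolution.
Forward-compute [4, 7, 2] * [1, 3]: h[0] = 4×1 = 4; h[1] = 4×3 + 7×1 = 19; h[2] = 7×3 + 2×1 = 23; h[3] = 2×3 = 6 → [4, 19, 23, 6]. Does not match given h = [4, 17, 17, 6].

Not verified. [4, 7, 2] * [1, 3] = [4, 19, 23, 6], which differs from [4, 17, 17, 6] at index 1.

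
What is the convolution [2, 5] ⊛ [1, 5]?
y[0] = 2×1 = 2; y[1] = 2×5 + 5×1 = 15; y[2] = 5×5 = 25

[2, 15, 25]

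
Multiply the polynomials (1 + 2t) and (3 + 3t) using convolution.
Ascending coefficients: a = [1, 2], b = [3, 3]. c[0] = 1×3 = 3; c[1] = 1×3 + 2×3 = 9; c[2] = 2×3 = 6. Result coefficients: [3, 9, 6] → 3 + 9t + 6t^2

3 + 9t + 6t^2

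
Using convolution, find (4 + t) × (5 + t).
Ascending coefficients: a = [4, 1], b = [5, 1]. c[0] = 4×5 = 20; c[1] = 4×1 + 1×5 = 9; c[2] = 1×1 = 1. Result coefficients: [20, 9, 1] → 20 + 9t + t^2

20 + 9t + t^2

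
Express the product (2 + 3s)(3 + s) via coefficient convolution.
Ascending coefficients: a = [2, 3], b = [3, 1]. c[0] = 2×3 = 6; c[1] = 2×1 + 3×3 = 11; c[2] = 3×1 = 3. Result coefficients: [6, 11, 3] → 6 + 11s + 3s^2

6 + 11s + 3s^2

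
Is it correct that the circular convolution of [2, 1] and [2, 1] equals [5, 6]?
Recompute circular convolution of [2, 1] and [2, 1]: y[0] = 2×2 + 1×1 = 5; y[1] = 2×1 + 1×2 = 4 → [5, 4]. Compare to given [5, 6]: they differ at index 1: given 6, correct 4, so answer: No

No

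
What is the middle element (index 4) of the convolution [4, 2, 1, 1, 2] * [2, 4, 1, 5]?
Use y[k] = Σ_i a[i]·b[k-i] at k=4. y[4] = 2×5 + 1×1 + 1×4 + 2×2 = 19

19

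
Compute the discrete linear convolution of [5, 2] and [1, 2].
y[0] = 5×1 = 5; y[1] = 5×2 + 2×1 = 12; y[2] = 2×2 = 4

[5, 12, 4]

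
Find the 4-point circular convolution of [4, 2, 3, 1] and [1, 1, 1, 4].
Use y[k] = Σ_j s[j]·t[(k-j) mod 4]. y[0] = 4×1 + 2×4 + 3×1 + 1×1 = 16; y[1] = 4×1 + 2×1 + 3×4 + 1×1 = 19; y[2] = 4×1 + 2×1 + 3×1 + 1×4 = 13; y[3] = 4×4 + 2×1 + 3×1 + 1×1 = 22. Result: [16, 19, 13, 22]

[16, 19, 13, 22]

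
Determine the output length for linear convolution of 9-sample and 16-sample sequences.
Linear/full convolution length: m + n - 1 = 9 + 16 - 1 = 24

24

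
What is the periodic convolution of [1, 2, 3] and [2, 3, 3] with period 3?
Use y[k] = Σ_j f[j]·g[(k-j) mod 3]. y[0] = 1×2 + 2×3 + 3×3 = 17; y[1] = 1×3 + 2×2 + 3×3 = 16; y[2] = 1×3 + 2×3 + 3×2 = 15. Result: [17, 16, 15]

[17, 16, 15]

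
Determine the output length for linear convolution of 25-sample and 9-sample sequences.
Linear/full convolution length: m + n - 1 = 25 + 9 - 1 = 33

33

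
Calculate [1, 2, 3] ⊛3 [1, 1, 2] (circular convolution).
Use y[k] = Σ_j a[j]·b[(k-j) mod 3]. y[0] = 1×1 + 2×2 + 3×1 = 8; y[1] = 1×1 + 2×1 + 3×2 = 9; y[2] = 1×2 + 2×1 + 3×1 = 7. Result: [8, 9, 7]

[8, 9, 7]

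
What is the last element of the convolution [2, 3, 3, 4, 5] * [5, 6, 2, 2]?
Use y[k] = Σ_i a[i]·b[k-i] at k=7. y[7] = 5×2 = 10

10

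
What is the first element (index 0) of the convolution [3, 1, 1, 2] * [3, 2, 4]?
Use y[k] = Σ_i a[i]·b[k-i] at k=0. y[0] = 3×3 = 9

9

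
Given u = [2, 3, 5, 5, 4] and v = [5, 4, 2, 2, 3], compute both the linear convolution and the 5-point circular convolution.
Linear: y_lin[0] = 2×5 = 10; y_lin[1] = 2×4 + 3×5 = 23; y_lin[2] = 2×2 + 3×4 + 5×5 = 41; y_lin[3] = 2×2 + 3×2 + 5×4 + 5×5 = 55; y_lin[4] = 2×3 + 3×2 + 5×2 + 5×4 + 4×5 = 62; y_lin[5] = 3×3 + 5×2 + 5×2 + 4×4 = 45; y_lin[6] = 5×3 + 5×2 + 4×2 = 33; y_lin[7] = 5×3 + 4×2 = 23; y_lin[8] = 4×3 = 12 → [10, 23, 41, 55, 62, 45, 33, 23, 12]. Circular (length 5): y[0] = 2×5 + 3×3 + 5×2 + 5×2 + 4×4 = 55; y[1] = 2×4 + 3×5 + 5×3 + 5×2 + 4×2 = 56; y[2] = 2×2 + 3×4 + 5×5 + 5×3 + 4×2 = 64; y[3] = 2×2 + 3×2 + 5×4 + 5×5 + 4×3 = 67; y[4] = 2×3 + 3×2 + 5×2 + 5×4 + 4×5 = 62 → [55, 56, 64, 67, 62]

Linear: [10, 23, 41, 55, 62, 45, 33, 23, 12], Circular: [55, 56, 64, 67, 62]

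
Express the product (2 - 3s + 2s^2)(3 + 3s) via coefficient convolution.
Ascending coefficients: a = [2, -3, 2], b = [3, 3]. c[0] = 2×3 = 6; c[1] = 2×3 + -3×3 = -3; c[2] = -3×3 + 2×3 = -3; c[3] = 2×3 = 6. Result coefficients: [6, -3, -3, 6] → 6 - 3s - 3s^2 + 6s^3

6 - 3s - 3s^2 + 6s^3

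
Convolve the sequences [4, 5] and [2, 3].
y[0] = 4×2 = 8; y[1] = 4×3 + 5×2 = 22; y[2] = 5×3 = 15

[8, 22, 15]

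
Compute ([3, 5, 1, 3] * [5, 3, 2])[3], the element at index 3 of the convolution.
Use y[k] = Σ_i a[i]·b[k-i] at k=3. y[3] = 5×2 + 1×3 + 3×5 = 28

28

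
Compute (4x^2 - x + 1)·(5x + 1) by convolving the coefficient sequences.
Ascending coefficients: a = [1, -1, 4], b = [1, 5]. c[0] = 1×1 = 1; c[1] = 1×5 + -1×1 = 4; c[2] = -1×5 + 4×1 = -1; c[3] = 4×5 = 20. Result coefficients: [1, 4, -1, 20] → 20x^3 - x^2 + 4x + 1

20x^3 - x^2 + 4x + 1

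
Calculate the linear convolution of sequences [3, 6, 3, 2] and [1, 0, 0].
y[0] = 3×1 = 3; y[1] = 3×0 + 6×1 = 6; y[2] = 3×0 + 6×0 + 3×1 = 3; y[3] = 6×0 + 3×0 + 2×1 = 2; y[4] = 3×0 + 2×0 = 0; y[5] = 2×0 = 0

[3, 6, 3, 2, 0, 0]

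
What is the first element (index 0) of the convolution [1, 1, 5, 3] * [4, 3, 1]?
Use y[k] = Σ_i a[i]·b[k-i] at k=0. y[0] = 1×4 = 4

4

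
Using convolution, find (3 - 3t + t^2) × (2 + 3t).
Ascending coefficients: a = [3, -3, 1], b = [2, 3]. c[0] = 3×2 = 6; c[1] = 3×3 + -3×2 = 3; c[2] = -3×3 + 1×2 = -7; c[3] = 1×3 = 3. Result coefficients: [6, 3, -7, 3] → 6 + 3t - 7t^2 + 3t^3

6 + 3t - 7t^2 + 3t^3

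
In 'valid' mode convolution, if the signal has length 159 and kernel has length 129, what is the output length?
'Valid' mode counts only positions where the kernel fully overlaps the signal: m - n + 1 = 159 - 129 + 1 = 31

31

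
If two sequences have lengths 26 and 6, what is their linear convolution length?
Linear/full convolution length: m + n - 1 = 26 + 6 - 1 = 31

31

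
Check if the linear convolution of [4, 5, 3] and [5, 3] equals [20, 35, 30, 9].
Recompute linear convolution of [4, 5, 3] and [5, 3]: y[0] = 4×5 = 20; y[1] = 4×3 + 5×5 = 37; y[2] = 5×3 + 3×5 = 30; y[3] = 3×3 = 9 → [20, 37, 30, 9]. Compare to given [20, 35, 30, 9]: they differ at index 1: given 35, correct 37, so answer: No

No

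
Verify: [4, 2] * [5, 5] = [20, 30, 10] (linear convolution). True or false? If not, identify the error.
Recompute linear convolution of [4, 2] and [5, 5]: y[0] = 4×5 = 20; y[1] = 4×5 + 2×5 = 30; y[2] = 2×5 = 10 → [20, 30, 10]. Given [20, 30, 10] matches, so answer: Yes

Yes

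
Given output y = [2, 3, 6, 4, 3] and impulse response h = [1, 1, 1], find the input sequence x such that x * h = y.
Deconvolve y=[2, 3, 6, 4, 3] by h=[1, 1, 1]. Since h[0]=1, solve forward: x[0] = y[0] / 1 = 2; x[1] = (y[1] - 2×1) / 1 = 1; x[2] = (y[2] - 1×1 - 2×1) / 1 = 3. So x = [2, 1, 3]. Check by forward convolution: y[0] = 2×1 = 2; y[1] = 2×1 + 1×1 = 3; y[2] = 2×1 + 1×1 + 3×1 = 6; y[3] = 1×1 + 3×1 = 4; y[4] = 3×1 = 3

[2, 1, 3]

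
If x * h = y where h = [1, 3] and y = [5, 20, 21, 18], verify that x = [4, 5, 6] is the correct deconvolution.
Forward-compute [4, 5, 6] * [1, 3]: y[0] = 4×1 = 4; y[1] = 4×3 + 5×1 = 17; y[2] = 5×3 + 6×1 = 21; y[3] = 6×3 = 18 → [4, 17, 21, 18]. Does not match given y = [5, 20, 21, 18].

Not verified. [4, 5, 6] * [1, 3] = [4, 17, 21, 18], which differs from [5, 20, 21, 18] at index 0.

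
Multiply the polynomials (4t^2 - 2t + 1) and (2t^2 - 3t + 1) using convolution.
Ascending coefficients: a = [1, -2, 4], b = [1, -3, 2]. c[0] = 1×1 = 1; c[1] = 1×-3 + -2×1 = -5; c[2] = 1×2 + -2×-3 + 4×1 = 12; c[3] = -2×2 + 4×-3 = -16; c[4] = 4×2 = 8. Result coefficients: [1, -5, 12, -16, 8] → 8t^4 - 16t^3 + 12t^2 - 5t + 1

8t^4 - 16t^3 + 12t^2 - 5t + 1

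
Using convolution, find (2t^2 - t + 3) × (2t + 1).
Ascending coefficients: a = [3, -1, 2], b = [1, 2]. c[0] = 3×1 = 3; c[1] = 3×2 + -1×1 = 5; c[2] = -1×2 + 2×1 = 0; c[3] = 2×2 = 4. Result coefficients: [3, 5, 0, 4] → 4t^3 + 5t + 3

4t^3 + 5t + 3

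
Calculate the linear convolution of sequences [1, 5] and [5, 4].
y[0] = 1×5 = 5; y[1] = 1×4 + 5×5 = 29; y[2] = 5×4 = 20

[5, 29, 20]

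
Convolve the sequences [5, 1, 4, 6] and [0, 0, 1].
y[0] = 5×0 = 0; y[1] = 5×0 + 1×0 = 0; y[2] = 5×1 + 1×0 + 4×0 = 5; y[3] = 1×1 + 4×0 + 6×0 = 1; y[4] = 4×1 + 6×0 = 4; y[5] = 6×1 = 6

[0, 0, 5, 1, 4, 6]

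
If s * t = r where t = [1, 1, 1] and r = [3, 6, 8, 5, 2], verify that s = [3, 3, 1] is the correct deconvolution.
Forward-compute [3, 3, 1] * [1, 1, 1]: r[0] = 3×1 = 3; r[1] = 3×1 + 3×1 = 6; r[2] = 3×1 + 3×1 + 1×1 = 7; r[3] = 3×1 + 1×1 = 4; r[4] = 1×1 = 1 → [3, 6, 7, 4, 1]. Does not match given r = [3, 6, 8, 5, 2].

Not verified. [3, 3, 1] * [1, 1, 1] = [3, 6, 7, 4, 1], which differs from [3, 6, 8, 5, 2] at index 2.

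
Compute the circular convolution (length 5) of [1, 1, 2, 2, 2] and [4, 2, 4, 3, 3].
Use y[k] = Σ_j u[j]·v[(k-j) mod 5]. y[0] = 1×4 + 1×3 + 2×3 + 2×4 + 2×2 = 25; y[1] = 1×2 + 1×4 + 2×3 + 2×3 + 2×4 = 26; y[2] = 1×4 + 1×2 + 2×4 + 2×3 + 2×3 = 26; y[3] = 1×3 + 1×4 + 2×2 + 2×4 + 2×3 = 25; y[4] = 1×3 + 1×3 + 2×4 + 2×2 + 2×4 = 26. Result: [25, 26, 26, 25, 26]

[25, 26, 26, 25, 26]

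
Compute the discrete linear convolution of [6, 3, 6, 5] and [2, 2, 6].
y[0] = 6×2 = 12; y[1] = 6×2 + 3×2 = 18; y[2] = 6×6 + 3×2 + 6×2 = 54; y[3] = 3×6 + 6×2 + 5×2 = 40; y[4] = 6×6 + 5×2 = 46; y[5] = 5×6 = 30

[12, 18, 54, 40, 46, 30]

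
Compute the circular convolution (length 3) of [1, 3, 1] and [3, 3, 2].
Use y[k] = Σ_j x[j]·h[(k-j) mod 3]. y[0] = 1×3 + 3×2 + 1×3 = 12; y[1] = 1×3 + 3×3 + 1×2 = 14; y[2] = 1×2 + 3×3 + 1×3 = 14. Result: [12, 14, 14]

[12, 14, 14]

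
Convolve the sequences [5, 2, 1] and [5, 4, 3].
y[0] = 5×5 = 25; y[1] = 5×4 + 2×5 = 30; y[2] = 5×3 + 2×4 + 1×5 = 28; y[3] = 2×3 + 1×4 = 10; y[4] = 1×3 = 3

[25, 30, 28, 10, 3]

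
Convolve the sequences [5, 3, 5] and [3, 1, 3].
y[0] = 5×3 = 15; y[1] = 5×1 + 3×3 = 14; y[2] = 5×3 + 3×1 + 5×3 = 33; y[3] = 3×3 + 5×1 = 14; y[4] = 5×3 = 15

[15, 14, 33, 14, 15]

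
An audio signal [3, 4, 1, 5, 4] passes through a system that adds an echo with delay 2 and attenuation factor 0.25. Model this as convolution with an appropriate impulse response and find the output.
Direct-path + delayed-attenuated-path model → impulse response h = [1, 0, 0.25] (1 at lag 0, 0.25 at lag 2). Output y[n] = x[n] + 0.25·x[n - 2] (with x[n] = 0 outside 0..4): y[0] = 3 + 0.25×0 = 3; y[1] = 4 + 0.25×0 = 4; y[2] = 1 + 0.25×3 = 1.75; y[3] = 5 + 0.25×4 = 6.0; y[4] = 4 + 0.25×1 = 4.25; y[5] = 0 + 0.25×5 = 1.25; y[6] = 0 + 0.25×4 = 1.0. So y = [3, 4, 1.75, 6.0, 4.25, 1.25, 1.0]

[3, 4, 1.75, 6.0, 4.25, 1.25, 1.0]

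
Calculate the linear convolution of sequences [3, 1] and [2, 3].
y[0] = 3×2 = 6; y[1] = 3×3 + 1×2 = 11; y[2] = 1×3 = 3

[6, 11, 3]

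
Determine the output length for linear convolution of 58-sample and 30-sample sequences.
Linear/full convolution length: m + n - 1 = 58 + 30 - 1 = 87

87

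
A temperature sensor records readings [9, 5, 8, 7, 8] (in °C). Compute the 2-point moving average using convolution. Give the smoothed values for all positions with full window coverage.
2-point moving average kernel = [1, 1]. Apply in 'valid' mode (full window coverage): avg[0] = (9 + 5) / 2 = 7.0; avg[1] = (5 + 8) / 2 = 6.5; avg[2] = (8 + 7) / 2 = 7.5; avg[3] = (7 + 8) / 2 = 7.5. Smoothed values: [7.0, 6.5, 7.5, 7.5]

[7.0, 6.5, 7.5, 7.5]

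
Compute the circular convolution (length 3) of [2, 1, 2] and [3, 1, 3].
Use y[k] = Σ_j s[j]·t[(k-j) mod 3]. y[0] = 2×3 + 1×3 + 2×1 = 11; y[1] = 2×1 + 1×3 + 2×3 = 11; y[2] = 2×3 + 1×1 + 2×3 = 13. Result: [11, 11, 13]

[11, 11, 13]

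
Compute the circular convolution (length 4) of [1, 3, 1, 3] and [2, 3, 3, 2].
Use y[k] = Σ_j u[j]·v[(k-j) mod 4]. y[0] = 1×2 + 3×2 + 1×3 + 3×3 = 20; y[1] = 1×3 + 3×2 + 1×2 + 3×3 = 20; y[2] = 1×3 + 3×3 + 1×2 + 3×2 = 20; y[3] = 1×2 + 3×3 + 1×3 + 3×2 = 20. Result: [20, 20, 20, 20]

[20, 20, 20, 20]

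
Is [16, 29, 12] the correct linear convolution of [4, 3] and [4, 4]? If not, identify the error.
Recompute linear convolution of [4, 3] and [4, 4]: y[0] = 4×4 = 16; y[1] = 4×4 + 3×4 = 28; y[2] = 3×4 = 12 → [16, 28, 12]. Compare to given [16, 29, 12]: they differ at index 1: given 29, correct 28, so answer: No

No. Error at index 1: given 29, correct 28.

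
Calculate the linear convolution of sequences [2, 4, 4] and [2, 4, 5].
y[0] = 2×2 = 4; y[1] = 2×4 + 4×2 = 16; y[2] = 2×5 + 4×4 + 4×2 = 34; y[3] = 4×5 + 4×4 = 36; y[4] = 4×5 = 20

[4, 16, 34, 36, 20]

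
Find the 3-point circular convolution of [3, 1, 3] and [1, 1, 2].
Use y[k] = Σ_j s[j]·t[(k-j) mod 3]. y[0] = 3×1 + 1×2 + 3×1 = 8; y[1] = 3×1 + 1×1 + 3×2 = 10; y[2] = 3×2 + 1×1 + 3×1 = 10. Result: [8, 10, 10]

[8, 10, 10]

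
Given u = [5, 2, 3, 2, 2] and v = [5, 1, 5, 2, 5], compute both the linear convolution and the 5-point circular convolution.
Linear: y_lin[0] = 5×5 = 25; y_lin[1] = 5×1 + 2×5 = 15; y_lin[2] = 5×5 + 2×1 + 3×5 = 42; y_lin[3] = 5×2 + 2×5 + 3×1 + 2×5 = 33; y_lin[4] = 5×5 + 2×2 + 3×5 + 2×1 + 2×5 = 56; y_lin[5] = 2×5 + 3×2 + 2×5 + 2×1 = 28; y_lin[6] = 3×5 + 2×2 + 2×5 = 29; y_lin[7] = 2×5 + 2×2 = 14; y_lin[8] = 2×5 = 10 → [25, 15, 42, 33, 56, 28, 29, 14, 10]. Circular (length 5): y[0] = 5×5 + 2×5 + 3×2 + 2×5 + 2×1 = 53; y[1] = 5×1 + 2×5 + 3×5 + 2×2 + 2×5 = 44; y[2] = 5×5 + 2×1 + 3×5 + 2×5 + 2×2 = 56; y[3] = 5×2 + 2×5 + 3×1 + 2×5 + 2×5 = 43; y[4] = 5×5 + 2×2 + 3×5 + 2×1 + 2×5 = 56 → [53, 44, 56, 43, 56]

Linear: [25, 15, 42, 33, 56, 28, 29, 14, 10], Circular: [53, 44, 56, 43, 56]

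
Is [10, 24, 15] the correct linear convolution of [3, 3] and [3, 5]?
Recompute linear convolution of [3, 3] and [3, 5]: y[0] = 3×3 = 9; y[1] = 3×5 + 3×3 = 24; y[2] = 3×5 = 15 → [9, 24, 15]. Compare to given [10, 24, 15]: they differ at index 0: given 10, correct 9, so answer: No

No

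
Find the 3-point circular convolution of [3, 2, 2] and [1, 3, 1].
Use y[k] = Σ_j x[j]·h[(k-j) mod 3]. y[0] = 3×1 + 2×1 + 2×3 = 11; y[1] = 3×3 + 2×1 + 2×1 = 13; y[2] = 3×1 + 2×3 + 2×1 = 11. Result: [11, 13, 11]

[11, 13, 11]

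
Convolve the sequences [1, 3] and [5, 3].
y[0] = 1×5 = 5; y[1] = 1×3 + 3×5 = 18; y[2] = 3×3 = 9

[5, 18, 9]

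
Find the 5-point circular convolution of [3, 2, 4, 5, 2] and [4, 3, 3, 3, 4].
Use y[k] = Σ_j s[j]·t[(k-j) mod 5]. y[0] = 3×4 + 2×4 + 4×3 + 5×3 + 2×3 = 53; y[1] = 3×3 + 2×4 + 4×4 + 5×3 + 2×3 = 54; y[2] = 3×3 + 2×3 + 4×4 + 5×4 + 2×3 = 57; y[3] = 3×3 + 2×3 + 4×3 + 5×4 + 2×4 = 55; y[4] = 3×4 + 2×3 + 4×3 + 5×3 + 2×4 = 53. Result: [53, 54, 57, 55, 53]

[53, 54, 57, 55, 53]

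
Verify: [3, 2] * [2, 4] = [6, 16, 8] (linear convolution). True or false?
Recompute linear convolution of [3, 2] and [2, 4]: y[0] = 3×2 = 6; y[1] = 3×4 + 2×2 = 16; y[2] = 2×4 = 8 → [6, 16, 8]. Given [6, 16, 8] matches, so answer: Yes

Yes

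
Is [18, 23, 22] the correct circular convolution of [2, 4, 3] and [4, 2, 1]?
Recompute circular convolution of [2, 4, 3] and [4, 2, 1]: y[0] = 2×4 + 4×1 + 3×2 = 18; y[1] = 2×2 + 4×4 + 3×1 = 23; y[2] = 2×1 + 4×2 + 3×4 = 22 → [18, 23, 22]. Given [18, 23, 22] matches, so answer: Yes

Yes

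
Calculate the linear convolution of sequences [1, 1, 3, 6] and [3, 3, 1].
y[0] = 1×3 = 3; y[1] = 1×3 + 1×3 = 6; y[2] = 1×1 + 1×3 + 3×3 = 13; y[3] = 1×1 + 3×3 + 6×3 = 28; y[4] = 3×1 + 6×3 = 21; y[5] = 6×1 = 6

[3, 6, 13, 28, 21, 6]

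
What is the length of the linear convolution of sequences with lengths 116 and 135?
Linear/full convolution length: m + n - 1 = 116 + 135 - 1 = 250

250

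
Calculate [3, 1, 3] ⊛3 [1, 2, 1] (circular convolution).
Use y[k] = Σ_j s[j]·t[(k-j) mod 3]. y[0] = 3×1 + 1×1 + 3×2 = 10; y[1] = 3×2 + 1×1 + 3×1 = 10; y[2] = 3×1 + 1×2 + 3×1 = 8. Result: [10, 10, 8]

[10, 10, 8]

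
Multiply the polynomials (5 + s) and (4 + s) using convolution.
Ascending coefficients: a = [5, 1], b = [4, 1]. c[0] = 5×4 = 20; c[1] = 5×1 + 1×4 = 9; c[2] = 1×1 = 1. Result coefficients: [20, 9, 1] → 20 + 9s + s^2

20 + 9s + s^2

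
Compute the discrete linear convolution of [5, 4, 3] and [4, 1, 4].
y[0] = 5×4 = 20; y[1] = 5×1 + 4×4 = 21; y[2] = 5×4 + 4×1 + 3×4 = 36; y[3] = 4×4 + 3×1 = 19; y[4] = 3×4 = 12

[20, 21, 36, 19, 12]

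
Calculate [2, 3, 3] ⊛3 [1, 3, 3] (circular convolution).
Use y[k] = Σ_j x[j]·h[(k-j) mod 3]. y[0] = 2×1 + 3×3 + 3×3 = 20; y[1] = 2×3 + 3×1 + 3×3 = 18; y[2] = 2×3 + 3×3 + 3×1 = 18. Result: [20, 18, 18]

[20, 18, 18]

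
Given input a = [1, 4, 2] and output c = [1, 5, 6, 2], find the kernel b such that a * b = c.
Output length 4 = len(a) + len(b) - 1 ⇒ len(b) = 2. Solve b forward using b[k] = (c[k] - Σ_{i≥1} a[i]·b[k-i]) / a[0]: b[0] = c[0] / a[0] = 1 / 1 = 1; b[1] = (c[1] - 4×1) / a[0] = (5 - 4×1) / 1 = 1. So b = [1, 1]. Forward-check [1, 4, 2] * [1, 1]: c[0] = 1×1 = 1; c[1] = 1×1 + 4×1 = 5; c[2] = 4×1 + 2×1 = 6; c[3] = 2×1 = 2 → [1, 5, 6, 2] ✓

[1, 1]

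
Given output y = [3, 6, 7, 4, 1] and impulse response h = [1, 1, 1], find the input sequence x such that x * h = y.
Deconvolve y=[3, 6, 7, 4, 1] by h=[1, 1, 1]. Since h[0]=1, solve forward: x[0] = y[0] / 1 = 3; x[1] = (y[1] - 3×1) / 1 = 3; x[2] = (y[2] - 3×1 - 3×1) / 1 = 1. So x = [3, 3, 1]. Check by forward convolution: y[0] = 3×1 = 3; y[1] = 3×1 + 3×1 = 6; y[2] = 3×1 + 3×1 + 1×1 = 7; y[3] = 3×1 + 1×1 = 4; y[4] = 1×1 = 1

[3, 3, 1]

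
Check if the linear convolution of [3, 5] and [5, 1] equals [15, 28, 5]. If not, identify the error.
Recompute linear convolution of [3, 5] and [5, 1]: y[0] = 3×5 = 15; y[1] = 3×1 + 5×5 = 28; y[2] = 5×1 = 5 → [15, 28, 5]. Given [15, 28, 5] matches, so answer: Yes

Yes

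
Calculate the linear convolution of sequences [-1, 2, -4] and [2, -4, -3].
y[0] = -1×2 = -2; y[1] = -1×-4 + 2×2 = 8; y[2] = -1×-3 + 2×-4 + -4×2 = -13; y[3] = 2×-3 + -4×-4 = 10; y[4] = -4×-3 = 12

[-2, 8, -13, 10, 12]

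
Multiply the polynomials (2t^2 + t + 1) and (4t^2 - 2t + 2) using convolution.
Ascending coefficients: a = [1, 1, 2], b = [2, -2, 4]. c[0] = 1×2 = 2; c[1] = 1×-2 + 1×2 = 0; c[2] = 1×4 + 1×-2 + 2×2 = 6; c[3] = 1×4 + 2×-2 = 0; c[4] = 2×4 = 8. Result coefficients: [2, 0, 6, 0, 8] → 8t^4 + 6t^2 + 2

8t^4 + 6t^2 + 2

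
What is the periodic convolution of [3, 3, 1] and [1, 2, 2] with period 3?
Use y[k] = Σ_j s[j]·t[(k-j) mod 3]. y[0] = 3×1 + 3×2 + 1×2 = 11; y[1] = 3×2 + 3×1 + 1×2 = 11; y[2] = 3×2 + 3×2 + 1×1 = 13. Result: [11, 11, 13]

[11, 11, 13]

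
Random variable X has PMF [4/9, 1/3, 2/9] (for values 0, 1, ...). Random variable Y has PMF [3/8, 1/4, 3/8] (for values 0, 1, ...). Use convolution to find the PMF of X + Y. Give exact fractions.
P(X+Y=k) = Σ_i P(X=i)·P(Y=k-i) — a convolution of [4/9, 1/3, 2/9] and [3/8, 1/4, 3/8]. P(X+Y=0) = (4/9)×(3/8) = 1/6; P(X+Y=1) = (4/9)×(1/4) + (1/3)×(3/8) = 1/9 + 1/8 = 17/72; P(X+Y=2) = (4/9)×(3/8) + (1/3)×(1/4) + (2/9)×(3/8) = 1/6 + 1/12 + 1/12 = 1/3; P(X+Y=3) = (1/3)×(3/8) + (2/9)×(1/4) = 1/8 + 1/18 = 13/72; P(X+Y=4) = (2/9)×(3/8) = 1/12. PMF: [1/6, 17/72, 1/3, 13/72, 1/12] (sums to 1 ✓)

[1/6, 17/72, 1/3, 13/72, 1/12]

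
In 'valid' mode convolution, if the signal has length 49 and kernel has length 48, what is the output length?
'Valid' mode counts only positions where the kernel fully overlaps the signal: m - n + 1 = 49 - 48 + 1 = 2

2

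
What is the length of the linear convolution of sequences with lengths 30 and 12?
Linear/full convolution length: m + n - 1 = 30 + 12 - 1 = 41

41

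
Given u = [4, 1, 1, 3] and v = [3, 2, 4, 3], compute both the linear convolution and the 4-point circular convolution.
Linear: y_lin[0] = 4×3 = 12; y_lin[1] = 4×2 + 1×3 = 11; y_lin[2] = 4×4 + 1×2 + 1×3 = 21; y_lin[3] = 4×3 + 1×4 + 1×2 + 3×3 = 27; y_lin[4] = 1×3 + 1×4 + 3×2 = 13; y_lin[5] = 1×3 + 3×4 = 15; y_lin[6] = 3×3 = 9 → [12, 11, 21, 27, 13, 15, 9]. Circular (length 4): y[0] = 4×3 + 1×3 + 1×4 + 3×2 = 25; y[1] = 4×2 + 1×3 + 1×3 + 3×4 = 26; y[2] = 4×4 + 1×2 + 1×3 + 3×3 = 30; y[3] = 4×3 + 1×4 + 1×2 + 3×3 = 27 → [25, 26, 30, 27]

Linear: [12, 11, 21, 27, 13, 15, 9], Circular: [25, 26, 30, 27]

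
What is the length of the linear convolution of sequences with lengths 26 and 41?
Linear/full convolution length: m + n - 1 = 26 + 41 - 1 = 66

66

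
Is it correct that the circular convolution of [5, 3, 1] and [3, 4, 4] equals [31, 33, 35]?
Recompute circular convolution of [5, 3, 1] and [3, 4, 4]: y[0] = 5×3 + 3×4 + 1×4 = 31; y[1] = 5×4 + 3×3 + 1×4 = 33; y[2] = 5×4 + 3×4 + 1×3 = 35 → [31, 33, 35]. Given [31, 33, 35] matches, so answer: Yes

Yes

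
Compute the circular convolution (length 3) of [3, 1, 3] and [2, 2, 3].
Use y[k] = Σ_j x[j]·h[(k-j) mod 3]. y[0] = 3×2 + 1×3 + 3×2 = 15; y[1] = 3×2 + 1×2 + 3×3 = 17; y[2] = 3×3 + 1×2 + 3×2 = 17. Result: [15, 17, 17]

[15, 17, 17]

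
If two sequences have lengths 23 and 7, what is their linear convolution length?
Linear/full convolution length: m + n - 1 = 23 + 7 - 1 = 29

29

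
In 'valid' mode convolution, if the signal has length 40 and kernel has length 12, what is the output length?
'Valid' mode counts only positions where the kernel fully overlaps the signal: m - n + 1 = 40 - 12 + 1 = 29

29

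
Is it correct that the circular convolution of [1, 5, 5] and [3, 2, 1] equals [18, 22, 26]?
Recompute circular convolution of [1, 5, 5] and [3, 2, 1]: y[0] = 1×3 + 5×1 + 5×2 = 18; y[1] = 1×2 + 5×3 + 5×1 = 22; y[2] = 1×1 + 5×2 + 5×3 = 26 → [18, 22, 26]. Given [18, 22, 26] matches, so answer: Yes

Yes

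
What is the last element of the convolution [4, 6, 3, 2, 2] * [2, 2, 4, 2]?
Use y[k] = Σ_i a[i]·b[k-i] at k=7. y[7] = 2×2 = 4

4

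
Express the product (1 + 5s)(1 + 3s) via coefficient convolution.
Ascending coefficients: a = [1, 5], b = [1, 3]. c[0] = 1×1 = 1; c[1] = 1×3 + 5×1 = 8; c[2] = 5×3 = 15. Result coefficients: [1, 8, 15] → 1 + 8s + 15s^2

1 + 8s + 15s^2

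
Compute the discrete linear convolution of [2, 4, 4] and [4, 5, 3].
y[0] = 2×4 = 8; y[1] = 2×5 + 4×4 = 26; y[2] = 2×3 + 4×5 + 4×4 = 42; y[3] = 4×3 + 4×5 = 32; y[4] = 4×3 = 12

[8, 26, 42, 32, 12]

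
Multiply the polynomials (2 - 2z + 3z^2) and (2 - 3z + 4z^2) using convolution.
Ascending coefficients: a = [2, -2, 3], b = [2, -3, 4]. c[0] = 2×2 = 4; c[1] = 2×-3 + -2×2 = -10; c[2] = 2×4 + -2×-3 + 3×2 = 20; c[3] = -2×4 + 3×-3 = -17; c[4] = 3×4 = 12. Result coefficients: [4, -10, 20, -17, 12] → 4 - 10z + 20z^2 - 17z^3 + 12z^4

4 - 10z + 20z^2 - 17z^3 + 12z^4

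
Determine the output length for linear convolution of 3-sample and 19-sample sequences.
Linear/full convolution length: m + n - 1 = 3 + 19 - 1 = 21

21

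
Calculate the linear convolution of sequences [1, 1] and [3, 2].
y[0] = 1×3 = 3; y[1] = 1×2 + 1×3 = 5; y[2] = 1×2 = 2

[3, 5, 2]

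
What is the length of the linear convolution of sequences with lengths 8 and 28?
Linear/full convolution length: m + n - 1 = 8 + 28 - 1 = 35

35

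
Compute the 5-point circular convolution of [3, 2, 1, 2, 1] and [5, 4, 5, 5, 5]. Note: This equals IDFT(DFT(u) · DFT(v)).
Either evaluate y[k] = Σ_j u[j]·v[(k-j) mod 5] directly, or use IDFT(DFT(u) · DFT(v)). y[0] = 3×5 + 2×5 + 1×5 + 2×5 + 1×4 = 44; y[1] = 3×4 + 2×5 + 1×5 + 2×5 + 1×5 = 42; y[2] = 3×5 + 2×4 + 1×5 + 2×5 + 1×5 = 43; y[3] = 3×5 + 2×5 + 1×4 + 2×5 + 1×5 = 44; y[4] = 3×5 + 2×5 + 1×5 + 2×4 + 1×5 = 43. Result: [44, 42, 43, 44, 43]

[44, 42, 43, 44, 43]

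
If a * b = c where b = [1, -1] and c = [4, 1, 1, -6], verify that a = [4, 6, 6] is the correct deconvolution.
Forward-compute [4, 6, 6] * [1, -1]: c[0] = 4×1 = 4; c[1] = 4×-1 + 6×1 = 2; c[2] = 6×-1 + 6×1 = 0; c[3] = 6×-1 = -6 → [4, 2, 0, -6]. Does not match given c = [4, 1, 1, -6].

Not verified. [4, 6, 6] * [1, -1] = [4, 2, 0, -6], which differs from [4, 1, 1, -6] at index 1.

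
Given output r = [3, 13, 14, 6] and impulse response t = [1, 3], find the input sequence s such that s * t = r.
Deconvolve r=[3, 13, 14, 6] by t=[1, 3]. Since t[0]=1, solve forward: s[0] = r[0] / 1 = 3; s[1] = (r[1] - 3×3) / 1 = 4; s[2] = (r[2] - 4×3) / 1 = 2. So s = [3, 4, 2]. Check by forward convolution: r[0] = 3×1 = 3; r[1] = 3×3 + 4×1 = 13; r[2] = 4×3 + 2×1 = 14; r[3] = 2×3 = 6

[3, 4, 2]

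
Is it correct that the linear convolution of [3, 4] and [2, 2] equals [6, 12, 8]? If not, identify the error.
Recompute linear convolution of [3, 4] and [2, 2]: y[0] = 3×2 = 6; y[1] = 3×2 + 4×2 = 14; y[2] = 4×2 = 8 → [6, 14, 8]. Compare to given [6, 12, 8]: they differ at index 1: given 12, correct 14, so answer: No

No. Error at index 1: given 12, correct 14.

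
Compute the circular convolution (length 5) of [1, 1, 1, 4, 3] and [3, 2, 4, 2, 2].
Use y[k] = Σ_j f[j]·g[(k-j) mod 5]. y[0] = 1×3 + 1×2 + 1×2 + 4×4 + 3×2 = 29; y[1] = 1×2 + 1×3 + 1×2 + 4×2 + 3×4 = 27; y[2] = 1×4 + 1×2 + 1×3 + 4×2 + 3×2 = 23; y[3] = 1×2 + 1×4 + 1×2 + 4×3 + 3×2 = 26; y[4] = 1×2 + 1×2 + 1×4 + 4×2 + 3×3 = 25. Result: [29, 27, 23, 26, 25]

[29, 27, 23, 26, 25]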